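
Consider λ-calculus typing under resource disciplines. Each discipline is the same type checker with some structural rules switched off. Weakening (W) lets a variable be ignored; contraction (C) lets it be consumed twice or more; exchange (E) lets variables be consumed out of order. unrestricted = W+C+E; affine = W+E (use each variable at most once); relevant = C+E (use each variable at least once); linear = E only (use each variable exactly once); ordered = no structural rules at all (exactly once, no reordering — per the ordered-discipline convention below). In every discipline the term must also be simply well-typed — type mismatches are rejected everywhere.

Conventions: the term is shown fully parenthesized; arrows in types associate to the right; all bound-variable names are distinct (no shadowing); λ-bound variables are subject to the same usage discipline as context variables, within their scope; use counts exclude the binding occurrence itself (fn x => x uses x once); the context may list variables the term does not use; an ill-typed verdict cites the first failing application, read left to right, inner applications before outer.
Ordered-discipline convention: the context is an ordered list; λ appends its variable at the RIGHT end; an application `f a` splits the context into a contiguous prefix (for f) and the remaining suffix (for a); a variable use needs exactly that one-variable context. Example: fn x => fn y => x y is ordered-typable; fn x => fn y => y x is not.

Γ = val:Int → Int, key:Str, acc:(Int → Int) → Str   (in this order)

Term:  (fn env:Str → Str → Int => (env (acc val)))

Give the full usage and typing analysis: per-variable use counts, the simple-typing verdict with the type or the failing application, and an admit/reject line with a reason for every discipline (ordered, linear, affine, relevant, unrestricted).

counts: val: 1×; key: 0×; acc: 1×; env [bound]: 1×
uses in reading order: env, acc, val
typing: the term checks, with type (Str → Str → Int) → Str → Int
ordered: ✗, key left unused
linear: ✗, key left unused
affine: ✓, val, key, acc, env: no repeats, contraction unneeded
relevant: ✗, key left unused
unrestricted: ✓, type-checks ((Str → Str → Int) → Str → Int) and nothing is barred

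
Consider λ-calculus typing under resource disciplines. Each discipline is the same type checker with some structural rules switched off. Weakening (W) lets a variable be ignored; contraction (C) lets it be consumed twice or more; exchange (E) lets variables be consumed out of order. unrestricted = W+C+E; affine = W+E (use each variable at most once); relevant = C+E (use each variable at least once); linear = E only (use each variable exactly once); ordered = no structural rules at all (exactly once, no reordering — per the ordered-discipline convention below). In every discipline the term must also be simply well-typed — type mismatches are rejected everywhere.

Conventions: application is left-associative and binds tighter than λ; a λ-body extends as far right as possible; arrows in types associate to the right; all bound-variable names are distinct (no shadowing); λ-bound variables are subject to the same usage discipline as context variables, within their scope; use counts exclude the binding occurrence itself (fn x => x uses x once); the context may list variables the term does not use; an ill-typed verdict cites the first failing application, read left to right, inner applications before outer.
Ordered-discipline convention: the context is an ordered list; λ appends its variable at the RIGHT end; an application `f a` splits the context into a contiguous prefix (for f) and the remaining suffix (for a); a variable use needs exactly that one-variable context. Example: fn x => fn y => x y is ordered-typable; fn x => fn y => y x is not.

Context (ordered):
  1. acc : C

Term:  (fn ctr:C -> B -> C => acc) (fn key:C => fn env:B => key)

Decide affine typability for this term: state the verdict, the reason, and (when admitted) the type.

yes — none of acc, ctr, key, env used more than once; term : C
use counts: acc: 1×; ctr [bound]: 0×; key [bound]: 1×; env [bound]: 0×
left-to-right use order: acc, key
typing: ✓ — C
summary: ordered ✗ · linear ✗ · affine ✓ · relevant ✗ · unrestricted ✓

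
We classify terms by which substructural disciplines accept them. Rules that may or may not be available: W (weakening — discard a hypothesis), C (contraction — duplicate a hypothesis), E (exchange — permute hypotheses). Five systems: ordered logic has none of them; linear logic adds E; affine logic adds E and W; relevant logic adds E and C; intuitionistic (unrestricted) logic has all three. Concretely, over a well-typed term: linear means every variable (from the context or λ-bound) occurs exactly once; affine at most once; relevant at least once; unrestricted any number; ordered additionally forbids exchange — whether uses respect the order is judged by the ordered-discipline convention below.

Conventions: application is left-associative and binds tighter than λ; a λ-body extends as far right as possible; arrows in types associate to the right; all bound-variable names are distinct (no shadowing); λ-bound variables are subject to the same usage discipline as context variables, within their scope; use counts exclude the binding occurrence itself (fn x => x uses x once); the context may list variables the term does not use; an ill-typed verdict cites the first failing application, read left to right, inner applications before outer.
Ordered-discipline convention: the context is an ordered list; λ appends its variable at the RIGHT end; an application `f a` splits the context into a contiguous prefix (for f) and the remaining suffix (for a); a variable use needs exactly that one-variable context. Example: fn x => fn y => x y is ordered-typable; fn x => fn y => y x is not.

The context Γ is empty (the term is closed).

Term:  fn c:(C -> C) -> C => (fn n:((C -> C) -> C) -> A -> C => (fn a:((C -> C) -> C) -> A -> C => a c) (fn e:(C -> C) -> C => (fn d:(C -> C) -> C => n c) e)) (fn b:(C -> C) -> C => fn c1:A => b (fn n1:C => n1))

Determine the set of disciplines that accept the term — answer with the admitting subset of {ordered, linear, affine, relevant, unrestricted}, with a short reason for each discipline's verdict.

accepted by: unrestricted
counts: c [bound] ×2, n [bound] ×1, a [bound] ×1, e [bound] ×1, d [bound] ×0, b [bound] ×1, c1 [bound] ×0, n1 [bound] ×1
left-to-right use order: a, c, n, c, e, b, n1
typing: the term checks, with type ((C -> C) -> C) -> A -> C
ordered: ✗ — uses contraction: c ×2; needs weakening: d, c1 unused
linear: ✗ — uses contraction: c ×2; needs weakening: d, c1 unused
affine: ✗ — uses contraction: c ×2
relevant: ✗ — needs weakening: d, c1 unused
unrestricted: ✓ — simply typable at ((C -> C) -> C) -> A -> C; W, C, E all held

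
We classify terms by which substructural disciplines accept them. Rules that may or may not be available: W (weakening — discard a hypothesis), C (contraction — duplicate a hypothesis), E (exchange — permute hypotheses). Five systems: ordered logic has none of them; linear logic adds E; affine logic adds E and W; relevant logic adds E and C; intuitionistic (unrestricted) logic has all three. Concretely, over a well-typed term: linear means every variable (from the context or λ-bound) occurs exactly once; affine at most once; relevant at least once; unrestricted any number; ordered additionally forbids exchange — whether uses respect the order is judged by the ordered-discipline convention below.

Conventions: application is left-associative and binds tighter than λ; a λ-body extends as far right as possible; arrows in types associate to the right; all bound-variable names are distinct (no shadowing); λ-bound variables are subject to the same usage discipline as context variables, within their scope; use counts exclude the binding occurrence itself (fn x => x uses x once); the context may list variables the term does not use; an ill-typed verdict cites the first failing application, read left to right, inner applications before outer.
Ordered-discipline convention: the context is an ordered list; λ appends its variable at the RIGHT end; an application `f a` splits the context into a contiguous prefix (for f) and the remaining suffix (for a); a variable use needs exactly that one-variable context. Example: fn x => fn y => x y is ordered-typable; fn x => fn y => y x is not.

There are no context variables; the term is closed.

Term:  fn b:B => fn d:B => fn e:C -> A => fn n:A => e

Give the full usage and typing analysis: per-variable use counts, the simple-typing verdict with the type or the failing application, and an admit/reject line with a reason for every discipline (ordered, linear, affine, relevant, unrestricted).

variable uses: b [bound] ×0, d [bound] ×0, e [bound] ×1, n [bound] ×0
use order (left to right): e
typing: ✓ — B -> B -> (C -> A) -> A -> C -> A
ordered: ✗ — unused: b, d, n — weakening required
linear: ✗ — unused: b, d, n — weakening required
affine: ✓ — b, d, e, n: no repeats, contraction unneeded
relevant: ✗ — unused: b, d, n — weakening required
unrestricted: ✓ — typability at B -> B -> (C -> A) -> A -> C -> A is all that's needed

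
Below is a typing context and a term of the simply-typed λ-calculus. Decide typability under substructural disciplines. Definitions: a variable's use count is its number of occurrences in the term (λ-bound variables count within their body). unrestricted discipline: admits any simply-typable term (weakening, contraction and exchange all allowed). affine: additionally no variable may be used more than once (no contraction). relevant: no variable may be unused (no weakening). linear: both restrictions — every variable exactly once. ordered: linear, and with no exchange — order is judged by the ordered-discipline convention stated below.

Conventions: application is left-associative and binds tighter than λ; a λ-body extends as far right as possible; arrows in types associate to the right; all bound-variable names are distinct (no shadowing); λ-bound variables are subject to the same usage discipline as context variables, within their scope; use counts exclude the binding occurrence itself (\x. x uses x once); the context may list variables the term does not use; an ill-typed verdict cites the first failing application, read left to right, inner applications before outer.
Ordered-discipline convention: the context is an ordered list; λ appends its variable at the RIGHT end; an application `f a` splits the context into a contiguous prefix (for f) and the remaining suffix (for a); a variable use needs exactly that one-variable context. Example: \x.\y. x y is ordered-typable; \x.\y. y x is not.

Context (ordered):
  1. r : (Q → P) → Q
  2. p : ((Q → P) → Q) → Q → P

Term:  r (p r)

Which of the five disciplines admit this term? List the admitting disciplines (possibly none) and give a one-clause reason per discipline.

admitted in: relevant, unrestricted
counts: r: 2×; p: 1×
uses in reading order: r, p, r
typing: ✓ — Q
ordered ✗ (uses contraction: r ×2)
linear ✗ (uses contraction: r ×2)
affine ✗ (uses contraction: r ×2)
relevant ✓ (at least one use each (r, p))
unrestricted ✓ (well-typed at Q; no restrictions here)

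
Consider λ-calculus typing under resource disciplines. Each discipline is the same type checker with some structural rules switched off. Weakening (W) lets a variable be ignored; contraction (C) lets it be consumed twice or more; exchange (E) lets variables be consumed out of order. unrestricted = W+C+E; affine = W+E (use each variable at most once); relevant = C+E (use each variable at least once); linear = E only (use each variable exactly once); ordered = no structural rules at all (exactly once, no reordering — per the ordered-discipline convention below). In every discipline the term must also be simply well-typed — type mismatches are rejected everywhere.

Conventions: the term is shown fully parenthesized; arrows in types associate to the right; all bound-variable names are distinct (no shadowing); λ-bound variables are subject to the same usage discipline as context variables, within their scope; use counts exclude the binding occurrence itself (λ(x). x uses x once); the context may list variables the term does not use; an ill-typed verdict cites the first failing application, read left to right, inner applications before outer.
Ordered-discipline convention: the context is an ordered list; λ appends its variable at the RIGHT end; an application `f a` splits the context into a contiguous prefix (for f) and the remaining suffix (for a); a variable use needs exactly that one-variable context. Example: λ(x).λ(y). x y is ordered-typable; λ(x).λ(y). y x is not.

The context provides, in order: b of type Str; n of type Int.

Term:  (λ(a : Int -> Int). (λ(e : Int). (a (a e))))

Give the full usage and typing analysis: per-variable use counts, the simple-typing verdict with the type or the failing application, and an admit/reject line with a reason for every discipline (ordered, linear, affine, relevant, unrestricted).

usage: b: 0, n: 0, a (λ-bound): 2, e (λ-bound): 1
order of uses: a, a, e
typing: well-typed at (Int -> Int) -> Int -> Int
ordered: ✗, a ×2 used more than once (contraction); b, n left unused
linear: ✗, a ×2 used more than once (contraction); b, n left unused
affine: ✗, a ×2 used more than once (contraction)
relevant: ✗, b, n left unused
unrestricted: ✓, well-typed at (Int -> Int) -> Int -> Int; no restrictions here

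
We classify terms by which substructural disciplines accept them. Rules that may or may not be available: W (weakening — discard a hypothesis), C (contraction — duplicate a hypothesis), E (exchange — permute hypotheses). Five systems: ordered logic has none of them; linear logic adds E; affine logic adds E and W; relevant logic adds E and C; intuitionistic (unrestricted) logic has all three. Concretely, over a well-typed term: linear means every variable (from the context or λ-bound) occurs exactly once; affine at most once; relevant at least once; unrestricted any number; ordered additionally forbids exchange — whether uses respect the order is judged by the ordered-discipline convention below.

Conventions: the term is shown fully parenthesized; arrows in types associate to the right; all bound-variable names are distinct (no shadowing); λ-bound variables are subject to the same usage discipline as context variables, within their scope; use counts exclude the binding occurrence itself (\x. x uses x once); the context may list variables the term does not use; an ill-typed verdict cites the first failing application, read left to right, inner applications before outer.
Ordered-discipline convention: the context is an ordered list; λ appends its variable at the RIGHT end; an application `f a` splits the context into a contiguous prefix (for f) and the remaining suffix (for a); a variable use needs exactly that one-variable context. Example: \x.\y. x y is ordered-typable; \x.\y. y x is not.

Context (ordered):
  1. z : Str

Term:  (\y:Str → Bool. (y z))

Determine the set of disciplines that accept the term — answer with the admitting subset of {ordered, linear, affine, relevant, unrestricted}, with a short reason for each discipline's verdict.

admitting disciplines: linear, affine, relevant, unrestricted
variable uses: z: 1; y [bound]: 1
order of uses: y, z
typing: well-typed — term : (Str → Bool) → Bool
ordered: ✗ — no ordered split (uses run y, z)
linear: ✓ — single use per variable (z, y)
affine: ✓ — none of z, y used more than once
relevant: ✓ — at least one use each (z, y)
unrestricted: ✓ — type-checks ((Str → Bool) → Bool) and nothing is barred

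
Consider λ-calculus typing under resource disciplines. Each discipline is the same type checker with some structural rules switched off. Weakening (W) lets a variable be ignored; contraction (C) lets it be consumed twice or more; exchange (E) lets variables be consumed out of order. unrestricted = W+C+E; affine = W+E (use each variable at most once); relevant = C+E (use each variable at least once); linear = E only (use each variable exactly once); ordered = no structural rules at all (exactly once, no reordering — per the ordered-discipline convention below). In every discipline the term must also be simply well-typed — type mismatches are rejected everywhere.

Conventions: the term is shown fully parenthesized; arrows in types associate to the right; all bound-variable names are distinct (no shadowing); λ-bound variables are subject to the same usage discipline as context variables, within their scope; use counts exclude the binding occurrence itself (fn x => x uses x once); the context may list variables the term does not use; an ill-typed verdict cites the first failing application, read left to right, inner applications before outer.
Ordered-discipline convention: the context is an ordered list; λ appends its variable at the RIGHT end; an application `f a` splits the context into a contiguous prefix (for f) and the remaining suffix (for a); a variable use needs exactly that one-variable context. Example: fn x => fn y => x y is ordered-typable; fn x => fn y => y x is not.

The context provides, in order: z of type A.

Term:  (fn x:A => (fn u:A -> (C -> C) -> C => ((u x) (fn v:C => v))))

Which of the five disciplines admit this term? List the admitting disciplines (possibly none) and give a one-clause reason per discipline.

accepted by: affine, unrestricted
variable uses: z: 0, x (bound): 1, u (bound): 1, v (bound): 1
use order (left to right): u, x, v
typing: well-typed — term : A -> (A -> (C -> C) -> C) -> C
ordered ✗ (z left unused)
linear ✗ (z left unused)
affine ✓ (no duplicate uses among z, x, u, v)
relevant ✗ (z left unused)
unrestricted ✓ (type-checks (A -> (A -> (C -> C) -> C) -> C) and nothing is barred)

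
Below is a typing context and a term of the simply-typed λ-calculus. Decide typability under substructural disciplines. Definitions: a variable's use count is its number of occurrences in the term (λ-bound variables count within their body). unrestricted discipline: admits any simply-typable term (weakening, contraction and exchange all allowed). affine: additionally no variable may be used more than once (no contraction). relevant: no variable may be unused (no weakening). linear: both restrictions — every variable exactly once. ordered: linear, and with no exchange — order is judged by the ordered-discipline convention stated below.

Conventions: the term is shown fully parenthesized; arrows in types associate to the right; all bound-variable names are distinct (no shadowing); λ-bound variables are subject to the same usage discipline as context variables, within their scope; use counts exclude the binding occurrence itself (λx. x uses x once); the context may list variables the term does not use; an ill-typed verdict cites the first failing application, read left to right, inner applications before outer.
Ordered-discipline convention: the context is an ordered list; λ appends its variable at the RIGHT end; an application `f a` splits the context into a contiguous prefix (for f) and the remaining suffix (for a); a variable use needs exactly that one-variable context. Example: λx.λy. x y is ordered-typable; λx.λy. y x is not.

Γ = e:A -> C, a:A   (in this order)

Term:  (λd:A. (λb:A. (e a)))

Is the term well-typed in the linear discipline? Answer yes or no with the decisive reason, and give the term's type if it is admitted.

no — d, b never used (weakening)
counts: e: 1×, a: 1×, d (λ-bound): 0×, b (λ-bound): 0×
order of uses: e, a
typing: ✓ — A -> A -> C
across the five disciplines: ordered ✗ · linear ✗ · affine ✓ · relevant ✗ · unrestricted ✓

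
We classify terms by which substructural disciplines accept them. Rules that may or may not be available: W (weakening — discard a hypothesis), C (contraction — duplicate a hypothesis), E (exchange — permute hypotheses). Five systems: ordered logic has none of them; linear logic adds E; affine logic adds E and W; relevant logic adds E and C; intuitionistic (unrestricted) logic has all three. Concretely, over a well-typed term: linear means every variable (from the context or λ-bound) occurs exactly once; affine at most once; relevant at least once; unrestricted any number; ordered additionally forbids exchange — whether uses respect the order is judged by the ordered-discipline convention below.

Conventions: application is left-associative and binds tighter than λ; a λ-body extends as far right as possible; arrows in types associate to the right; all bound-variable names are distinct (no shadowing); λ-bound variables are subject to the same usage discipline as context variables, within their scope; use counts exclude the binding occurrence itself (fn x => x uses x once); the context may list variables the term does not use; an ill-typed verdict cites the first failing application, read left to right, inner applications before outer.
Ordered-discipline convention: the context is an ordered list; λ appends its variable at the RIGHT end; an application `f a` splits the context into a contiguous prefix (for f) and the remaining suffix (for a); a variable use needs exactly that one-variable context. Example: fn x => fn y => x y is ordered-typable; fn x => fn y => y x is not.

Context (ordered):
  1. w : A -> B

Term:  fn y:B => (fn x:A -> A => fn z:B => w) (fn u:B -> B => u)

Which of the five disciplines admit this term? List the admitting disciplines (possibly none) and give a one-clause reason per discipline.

admitted in: none
counts: w=1, y (bound)=0, x (bound)=0, z (bound)=0, u (bound)=1
left-to-right use order: w, u
typing: ill-typed: argument of type (B -> B) -> B -> B where A -> A is required
ordered ✗ (fails simple typing)
linear ✗ (a type mismatch blocks all five)
affine ✗ (the type mismatch rejects it)
relevant ✗ (not simply typable)
unrestricted ✗ (fails simple typing)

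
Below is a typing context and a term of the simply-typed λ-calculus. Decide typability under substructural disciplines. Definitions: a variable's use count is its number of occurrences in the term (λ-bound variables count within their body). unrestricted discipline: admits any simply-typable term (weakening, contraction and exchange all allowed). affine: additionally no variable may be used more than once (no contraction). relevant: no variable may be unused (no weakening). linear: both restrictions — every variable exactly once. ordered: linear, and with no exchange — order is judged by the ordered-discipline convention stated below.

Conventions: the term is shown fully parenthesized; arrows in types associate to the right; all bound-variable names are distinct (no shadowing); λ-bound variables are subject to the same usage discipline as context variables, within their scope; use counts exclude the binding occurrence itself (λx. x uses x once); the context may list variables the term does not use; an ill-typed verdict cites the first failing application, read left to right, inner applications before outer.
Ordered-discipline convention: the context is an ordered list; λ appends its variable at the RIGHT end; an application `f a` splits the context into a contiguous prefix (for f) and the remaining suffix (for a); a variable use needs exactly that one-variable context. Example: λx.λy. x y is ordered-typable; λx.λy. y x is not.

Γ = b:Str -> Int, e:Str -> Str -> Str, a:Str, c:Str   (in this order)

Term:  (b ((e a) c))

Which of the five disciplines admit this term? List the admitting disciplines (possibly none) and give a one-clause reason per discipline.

accepted by: ordered, linear, affine, relevant, unrestricted
variable uses: b ×1, e ×1, a ×1, c ×1
use order (left to right): b, e, a, c
typing: ✓ — Int
ordered ✓ (b, e, a, c once each; derivable with no W/C/E)
linear ✓ (each of b, e, a, c used exactly once)
affine ✓ (b, e, a, c: no repeats, contraction unneeded)
relevant ✓ (b, e, a, c: all used, weakening unneeded)
unrestricted ✓ (typability at Int is all that's needed)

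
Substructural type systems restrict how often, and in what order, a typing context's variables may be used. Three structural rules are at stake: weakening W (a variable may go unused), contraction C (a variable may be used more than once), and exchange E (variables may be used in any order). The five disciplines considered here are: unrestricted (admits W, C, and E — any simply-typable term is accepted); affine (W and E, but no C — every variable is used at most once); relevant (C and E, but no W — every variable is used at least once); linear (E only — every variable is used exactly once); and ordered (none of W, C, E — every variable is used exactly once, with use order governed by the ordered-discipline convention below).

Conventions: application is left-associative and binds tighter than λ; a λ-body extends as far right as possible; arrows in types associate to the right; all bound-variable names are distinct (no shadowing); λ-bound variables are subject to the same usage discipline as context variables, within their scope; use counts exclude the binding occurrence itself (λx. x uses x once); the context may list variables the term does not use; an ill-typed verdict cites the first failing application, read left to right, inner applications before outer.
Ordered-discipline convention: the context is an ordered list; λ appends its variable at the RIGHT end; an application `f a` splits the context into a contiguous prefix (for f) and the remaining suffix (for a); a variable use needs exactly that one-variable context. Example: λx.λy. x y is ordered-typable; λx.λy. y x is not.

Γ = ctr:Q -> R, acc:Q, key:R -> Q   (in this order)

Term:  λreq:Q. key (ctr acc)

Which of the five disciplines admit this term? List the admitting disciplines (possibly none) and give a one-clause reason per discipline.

admitted by: affine, unrestricted
use counts: ctr ×1; acc ×1; key ×1; req (λ-bound) ×0
order of uses: key, ctr, acc
typing: well-typed at Q -> Q
ordered ✗ (unused: req — weakening required)
linear ✗ (unused: req — weakening required)
affine ✓ (ctr, acc, key, req: no repeats, contraction unneeded)
relevant ✗ (unused: req — weakening required)
unrestricted ✓ (simply typable at Q -> Q; W, C, E all held)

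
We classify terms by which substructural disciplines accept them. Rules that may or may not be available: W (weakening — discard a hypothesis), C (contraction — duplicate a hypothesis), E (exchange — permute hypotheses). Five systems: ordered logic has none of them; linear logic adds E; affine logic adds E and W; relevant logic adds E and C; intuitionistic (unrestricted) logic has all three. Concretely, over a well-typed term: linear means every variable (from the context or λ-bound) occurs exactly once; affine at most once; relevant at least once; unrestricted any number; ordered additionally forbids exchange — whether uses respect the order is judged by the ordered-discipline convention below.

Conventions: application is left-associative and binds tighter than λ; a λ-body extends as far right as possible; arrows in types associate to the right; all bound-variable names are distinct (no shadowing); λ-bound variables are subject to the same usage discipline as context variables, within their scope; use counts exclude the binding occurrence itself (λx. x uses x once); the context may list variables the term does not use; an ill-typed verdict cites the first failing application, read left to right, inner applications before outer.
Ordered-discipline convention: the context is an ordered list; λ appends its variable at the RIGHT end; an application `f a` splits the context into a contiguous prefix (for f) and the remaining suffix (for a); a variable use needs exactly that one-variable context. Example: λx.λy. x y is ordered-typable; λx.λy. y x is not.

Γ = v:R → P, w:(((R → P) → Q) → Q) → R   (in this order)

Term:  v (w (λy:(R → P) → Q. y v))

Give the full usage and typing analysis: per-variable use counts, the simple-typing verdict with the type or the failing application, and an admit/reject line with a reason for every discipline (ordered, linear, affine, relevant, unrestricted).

usage: v=2, w=1, y (λ-bound)=1
uses in reading order: v, w, y, v
typing: well-typed — term : P
ordered: ✗ — repeated use of v ×2
linear: ✗ — repeated use of v ×2
affine: ✗ — repeated use of v ×2
relevant: ✓ — v, w, y: all used, weakening unneeded
unrestricted: ✓ — simply typable at P; W, C, E all held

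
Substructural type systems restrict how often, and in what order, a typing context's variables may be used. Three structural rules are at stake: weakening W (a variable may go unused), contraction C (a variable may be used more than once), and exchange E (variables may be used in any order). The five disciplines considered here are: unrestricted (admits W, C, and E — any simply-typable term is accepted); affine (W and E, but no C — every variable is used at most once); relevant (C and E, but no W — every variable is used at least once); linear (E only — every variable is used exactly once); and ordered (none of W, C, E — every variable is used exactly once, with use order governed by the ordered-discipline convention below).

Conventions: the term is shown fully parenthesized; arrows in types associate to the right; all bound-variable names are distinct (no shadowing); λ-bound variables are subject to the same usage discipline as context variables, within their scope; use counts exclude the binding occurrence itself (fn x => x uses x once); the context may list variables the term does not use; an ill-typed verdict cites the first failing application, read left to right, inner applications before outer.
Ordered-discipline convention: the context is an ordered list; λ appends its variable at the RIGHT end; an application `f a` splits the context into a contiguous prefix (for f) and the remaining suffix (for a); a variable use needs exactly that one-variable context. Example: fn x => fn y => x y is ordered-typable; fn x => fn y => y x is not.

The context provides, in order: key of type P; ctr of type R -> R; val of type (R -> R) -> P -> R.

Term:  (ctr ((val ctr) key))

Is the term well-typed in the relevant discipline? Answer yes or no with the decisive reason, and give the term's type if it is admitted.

yes — every one of key, ctr, val appears; term : R
usage: key=1; ctr=2; val=1
order of uses: ctr, val, ctr, key
typing: the term checks, with type R
across the five disciplines: ordered ✗, linear ✗, affine ✗, relevant ✓, unrestricted ✓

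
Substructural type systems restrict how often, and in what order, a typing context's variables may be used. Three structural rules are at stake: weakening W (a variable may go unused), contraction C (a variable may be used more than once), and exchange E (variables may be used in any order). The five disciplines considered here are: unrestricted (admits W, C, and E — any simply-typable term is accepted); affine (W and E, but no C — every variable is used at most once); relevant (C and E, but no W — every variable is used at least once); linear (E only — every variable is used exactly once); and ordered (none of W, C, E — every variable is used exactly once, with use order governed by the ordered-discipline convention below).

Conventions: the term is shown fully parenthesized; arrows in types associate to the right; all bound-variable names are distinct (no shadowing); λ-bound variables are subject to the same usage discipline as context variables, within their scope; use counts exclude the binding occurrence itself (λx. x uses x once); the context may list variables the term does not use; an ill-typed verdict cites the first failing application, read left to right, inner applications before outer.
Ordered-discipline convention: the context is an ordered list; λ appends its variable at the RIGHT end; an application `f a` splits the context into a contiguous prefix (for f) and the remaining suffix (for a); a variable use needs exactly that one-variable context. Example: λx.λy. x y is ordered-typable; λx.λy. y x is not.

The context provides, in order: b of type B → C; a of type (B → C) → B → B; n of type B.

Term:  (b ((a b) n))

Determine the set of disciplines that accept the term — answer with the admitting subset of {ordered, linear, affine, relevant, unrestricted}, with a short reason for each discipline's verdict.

admitted in: relevant, unrestricted
use counts: b: 2; a: 1; n: 1
use order (left to right): b, a, b, n
typing: the term checks, with type C
ordered: ✗ — repeated use of b ×2
linear: ✗ — repeated use of b ×2
affine: ✗ — repeated use of b ×2
relevant: ✓ — b, a, n: all used, weakening unneeded
unrestricted: ✓ — type-checks (C) and nothing is barred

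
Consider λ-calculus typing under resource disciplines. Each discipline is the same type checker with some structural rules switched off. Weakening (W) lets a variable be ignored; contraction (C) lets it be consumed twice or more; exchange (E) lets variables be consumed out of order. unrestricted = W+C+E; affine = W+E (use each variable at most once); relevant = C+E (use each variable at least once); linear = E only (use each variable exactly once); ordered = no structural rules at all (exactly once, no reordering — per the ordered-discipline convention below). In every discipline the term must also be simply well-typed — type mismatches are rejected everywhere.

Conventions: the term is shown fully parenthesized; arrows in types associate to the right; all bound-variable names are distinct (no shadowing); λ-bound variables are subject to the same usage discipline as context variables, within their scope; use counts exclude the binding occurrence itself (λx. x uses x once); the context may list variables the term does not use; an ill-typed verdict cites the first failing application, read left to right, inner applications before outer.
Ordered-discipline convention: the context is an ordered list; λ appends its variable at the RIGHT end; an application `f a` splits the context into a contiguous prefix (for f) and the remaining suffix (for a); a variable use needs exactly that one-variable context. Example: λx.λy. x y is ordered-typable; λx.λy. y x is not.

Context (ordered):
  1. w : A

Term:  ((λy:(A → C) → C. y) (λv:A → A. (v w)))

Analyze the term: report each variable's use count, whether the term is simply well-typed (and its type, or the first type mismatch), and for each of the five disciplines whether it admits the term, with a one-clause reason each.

counts: w: 1, y (λ-bound): 1, v (λ-bound): 1
uses in reading order: y, v, w
typing: ill-typed: an argument (A → A) → A mismatches the expected (A → C) → C
ordered: ✗ — not simply typable
linear: ✗ — fails simple typing
affine: ✗ — a type mismatch blocks all five
relevant: ✗ — the type mismatch rejects it
unrestricted: ✗ — not simply typable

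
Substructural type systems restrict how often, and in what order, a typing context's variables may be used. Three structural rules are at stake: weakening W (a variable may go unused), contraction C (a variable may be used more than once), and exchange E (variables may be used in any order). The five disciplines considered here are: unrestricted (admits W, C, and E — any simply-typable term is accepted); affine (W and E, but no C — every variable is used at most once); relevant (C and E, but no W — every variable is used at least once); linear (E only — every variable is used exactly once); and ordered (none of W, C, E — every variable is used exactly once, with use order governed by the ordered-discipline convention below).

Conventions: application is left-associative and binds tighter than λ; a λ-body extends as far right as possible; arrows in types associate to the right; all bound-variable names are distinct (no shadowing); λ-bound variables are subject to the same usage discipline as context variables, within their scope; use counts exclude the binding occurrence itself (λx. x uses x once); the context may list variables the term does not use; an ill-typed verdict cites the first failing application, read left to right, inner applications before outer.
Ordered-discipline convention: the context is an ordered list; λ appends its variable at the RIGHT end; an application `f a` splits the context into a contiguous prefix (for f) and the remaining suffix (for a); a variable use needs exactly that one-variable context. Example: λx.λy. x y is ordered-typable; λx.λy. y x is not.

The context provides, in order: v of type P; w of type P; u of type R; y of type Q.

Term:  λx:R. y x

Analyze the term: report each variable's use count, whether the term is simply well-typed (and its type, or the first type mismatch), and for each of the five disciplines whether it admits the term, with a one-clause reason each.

use counts: v=0, w=0, u=0, y=1, x (λ-bound)=1
uses in reading order: y, x
typing: ill-typed: non-arrow in function slot: Q
ordered: ✗ — not simply typable
linear: ✗ — fails simple typing
affine: ✗ — a type mismatch blocks all five
relevant: ✗ — the type mismatch rejects it
unrestricted: ✗ — not simply typable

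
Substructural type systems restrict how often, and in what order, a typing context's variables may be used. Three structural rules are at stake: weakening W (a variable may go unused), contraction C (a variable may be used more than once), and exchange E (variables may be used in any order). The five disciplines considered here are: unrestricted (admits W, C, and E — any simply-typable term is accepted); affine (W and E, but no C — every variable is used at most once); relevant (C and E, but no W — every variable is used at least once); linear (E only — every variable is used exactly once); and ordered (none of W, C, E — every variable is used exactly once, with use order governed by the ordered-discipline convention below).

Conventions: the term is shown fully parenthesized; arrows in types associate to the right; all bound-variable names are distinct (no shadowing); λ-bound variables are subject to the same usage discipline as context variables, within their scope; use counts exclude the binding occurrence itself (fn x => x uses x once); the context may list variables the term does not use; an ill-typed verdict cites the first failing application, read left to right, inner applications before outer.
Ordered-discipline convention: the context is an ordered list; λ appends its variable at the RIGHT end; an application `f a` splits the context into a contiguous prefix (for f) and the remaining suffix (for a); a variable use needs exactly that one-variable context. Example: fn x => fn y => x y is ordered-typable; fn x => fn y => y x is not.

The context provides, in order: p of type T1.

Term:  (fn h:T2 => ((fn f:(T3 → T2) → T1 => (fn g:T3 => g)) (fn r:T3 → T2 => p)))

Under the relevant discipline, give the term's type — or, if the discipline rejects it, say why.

not well-typed under relevant — needs weakening: h, f, r unused
use counts: p ×1, h [bound] ×0, f [bound] ×0, g [bound] ×1, r [bound] ×0
uses in reading order: g, p
typing: the term checks, with type T2 → T3 → T3
summary: ordered ✗; linear ✗; affine ✓; relevant ✗; unrestricted ✓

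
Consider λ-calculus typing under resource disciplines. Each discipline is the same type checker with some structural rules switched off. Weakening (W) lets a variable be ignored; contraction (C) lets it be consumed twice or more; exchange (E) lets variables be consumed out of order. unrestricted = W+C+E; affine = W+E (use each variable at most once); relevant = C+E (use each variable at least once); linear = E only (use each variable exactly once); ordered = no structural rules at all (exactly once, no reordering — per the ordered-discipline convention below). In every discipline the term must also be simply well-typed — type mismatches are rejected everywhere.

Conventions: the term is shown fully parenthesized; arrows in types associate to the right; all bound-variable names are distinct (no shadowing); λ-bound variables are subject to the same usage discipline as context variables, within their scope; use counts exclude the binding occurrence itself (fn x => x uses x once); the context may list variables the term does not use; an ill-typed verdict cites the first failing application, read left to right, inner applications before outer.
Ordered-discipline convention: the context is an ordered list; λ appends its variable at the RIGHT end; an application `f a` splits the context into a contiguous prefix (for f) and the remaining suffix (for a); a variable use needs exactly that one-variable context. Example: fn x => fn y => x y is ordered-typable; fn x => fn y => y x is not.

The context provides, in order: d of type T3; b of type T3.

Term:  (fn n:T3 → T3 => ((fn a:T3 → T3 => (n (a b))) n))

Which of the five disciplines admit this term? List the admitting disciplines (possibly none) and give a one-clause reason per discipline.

admitted by: unrestricted
usage: d: 0; b: 1; n (bound): 2; a (bound): 1
order of uses: n, a, b, n
typing: the term checks, with type (T3 → T3) → T3
ordered: ✗ — needs contraction — n ×2; d left unused
linear: ✗ — needs contraction — n ×2; d left unused
affine: ✗ — needs contraction — n ×2
relevant: ✗ — d left unused
unrestricted: ✓ — well-typed at (T3 → T3) → T3; no restrictions here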